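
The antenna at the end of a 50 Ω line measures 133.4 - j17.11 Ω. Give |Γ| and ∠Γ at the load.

Γ ≈ 0.462 ∠ -6.26°

Γ = (Z_L − Z_0)/(Z_L + Z_0) = (83.4 − j17.11)/(183.4 − j17.11)
|Γ| = 85.1/184 = 0.462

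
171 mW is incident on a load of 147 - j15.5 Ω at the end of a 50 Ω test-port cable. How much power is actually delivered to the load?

P_delivered ≈ 129 mW

|Γ| = |(97 − j15.5)/(197 − j15.5)| = 0.497
|Γ|² = 0.247
P_refl = |Γ|²·P_inc = 42.3 mW, P_del = (1 − |Γ|²)·P_inc = 129 mW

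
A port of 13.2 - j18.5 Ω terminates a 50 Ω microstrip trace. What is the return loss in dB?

Γ = (-36.8 − j18.5)/(63.2 − j18.5), |Γ| = 0.625
RL = −20·log₁₀|Γ| = −20·log₁₀(0.625)

RL ≈ 4.08 dB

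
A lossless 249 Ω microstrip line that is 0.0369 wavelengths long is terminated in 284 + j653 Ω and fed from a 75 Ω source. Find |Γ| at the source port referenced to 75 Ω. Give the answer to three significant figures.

|Γ| ≈ 0.926

βl = 2π × 0.0369 = 13.3°
tan(βl) = 0.236
Z_in = Z_0·(Z_L + jZ_0·tanβl)/(Z_0 + jZ_L·tanβl) = 1380 + j895 Ω
Γ_s = (Z_in − Z_s)/(Z_in + Z_s) = (1300 + j895)/(1450 + j895), |Γ_s| = 0.926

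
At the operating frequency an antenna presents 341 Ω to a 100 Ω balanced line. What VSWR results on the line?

For a purely resistive load, VSWR = R_L/Z_0 or Z_0/R_L (whichever > 1) = 341/100

VSWR ≈ 3.41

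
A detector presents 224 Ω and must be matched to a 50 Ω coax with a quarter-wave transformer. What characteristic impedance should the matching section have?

Z_qwt ≈ 106 Ω

Z_qwt = √(Z_0·R_L) = √(50 × 224) = √11200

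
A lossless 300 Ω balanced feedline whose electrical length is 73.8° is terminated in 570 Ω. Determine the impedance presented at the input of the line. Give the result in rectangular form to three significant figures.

tan(βl) = tan(73.8°) = 3.44
Z_in = Z_0·(Z_L + jZ_0·tanβl)/(Z_0 + jZ_L·tanβl)
     = 300·(570 + j1030)/(300 + j1960)

Z_in ≈ 167 − j61.6 Ω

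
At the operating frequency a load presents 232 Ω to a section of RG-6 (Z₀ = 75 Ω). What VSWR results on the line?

VSWR ≈ 3.09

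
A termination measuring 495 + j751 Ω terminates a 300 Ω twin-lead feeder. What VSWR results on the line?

VSWR ≈ 5.88

Γ = (Z_L − Z_0)/(Z_L + Z_0) = (195 + j751)/(795 + j751)
|Γ| = 776/1090 = 0.709
VSWR = (1 + |Γ|)/(1 − |Γ|) = 1.71/0.291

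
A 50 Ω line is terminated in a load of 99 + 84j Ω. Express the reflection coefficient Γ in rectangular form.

Γ ≈ 0.491 + j0.287

Γ = (Z_L − Z_0)/(Z_L + Z_0) = (49 + j84)/(149 + j84)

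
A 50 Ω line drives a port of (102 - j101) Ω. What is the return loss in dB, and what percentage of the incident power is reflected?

Γ = (52 − j101)/(152 − j101), |Γ| = 0.622
RL = −20·log₁₀(0.622) = 4.12 dB
P_refl/P_inc = |Γ|² = 0.387

RL ≈ 4.12 dB; 38.7% of incident power reflected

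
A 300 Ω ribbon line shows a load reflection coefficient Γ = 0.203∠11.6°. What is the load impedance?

Z_L = Z_0·(1 + Γ)/(1 − Γ) = 300·(1.2 + j0.0408)/(0.801 − j0.0408)

Z_L ≈ 447 + j38.1 Ω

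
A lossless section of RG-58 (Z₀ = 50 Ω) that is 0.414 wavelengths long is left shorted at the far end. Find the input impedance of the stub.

βl = 2π × 0.414 = 149°
tan(βl) = -0.6
For a shorted stub, Z_in = jZ_0·tan(βl)

Z_in ≈ −j30 Ω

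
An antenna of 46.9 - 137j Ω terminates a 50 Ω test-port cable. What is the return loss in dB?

RL ≈ 1.76 dB

Γ = (-3.1 − j137)/(96.9 − j137), |Γ| = 0.817
RL = −20·log₁₀|Γ| = −20·log₁₀(0.817)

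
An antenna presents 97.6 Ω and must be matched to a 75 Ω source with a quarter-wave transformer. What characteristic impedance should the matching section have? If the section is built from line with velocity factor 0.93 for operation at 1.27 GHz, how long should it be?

Z_qwt ≈ 85.6 Ω; length ≈ 5.49 cm

Z_qwt = √(Z_0·R_L) = √(75 × 97.6) = √7320
λ = 0.93·c/f = 0.22 m, so l = λ/4 = 0.0549 m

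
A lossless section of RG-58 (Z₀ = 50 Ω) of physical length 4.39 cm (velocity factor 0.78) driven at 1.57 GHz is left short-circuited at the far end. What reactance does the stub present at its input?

λ = v/f = 0.78·c / 1.57 GHz = 0.149 m
βl = 2π·l/λ = 2π × 0.295 = 106°
tan(βl) = -3.48
For a short-circuited stub, Z_in = jZ_0·tan(βl)

X_in ≈ -174 Ω (capacitive)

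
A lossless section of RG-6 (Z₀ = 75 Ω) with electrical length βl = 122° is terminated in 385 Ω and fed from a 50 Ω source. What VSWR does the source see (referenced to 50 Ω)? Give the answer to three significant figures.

tan(βl) = -1.6
Z_in = Z_0·(Z_L + jZ_0·tanβl)/(Z_0 + jZ_L·tanβl) = 20 + j44.4 Ω
Γ_s = (Z_in − Z_s)/(Z_in + Z_s) = (-30 + j44.4)/(70 + j44.4), |Γ_s| = 0.646
VSWR = (1 + |Γ_s|)/(1 − |Γ_s|)

VSWR ≈ 4.66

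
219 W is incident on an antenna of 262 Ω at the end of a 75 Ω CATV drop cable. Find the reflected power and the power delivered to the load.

P_reflected ≈ 67.4 W; P_delivered ≈ 152 W

Γ = (262 − 75)/(262 + 75) = 0.555
|Γ|² = 0.308
P_refl = |Γ|²·P_inc = 67.4 W, P_del = (1 − |Γ|²)·P_inc = 152 W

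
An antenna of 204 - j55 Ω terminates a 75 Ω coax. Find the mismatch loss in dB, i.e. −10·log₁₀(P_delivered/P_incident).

Γ = (129 − j55)/(279 − j55), |Γ| = 0.493
|Γ|² = 0.243, so P_del/P_inc = 1 − |Γ|² = 0.757
ML = −10·log₁₀(1 − |Γ|²)

mismatch loss ≈ 1.21 dB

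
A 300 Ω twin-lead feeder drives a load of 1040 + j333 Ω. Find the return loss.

Γ = (740 + j333)/(1340 + j333), |Γ| = 0.588
RL = −20·log₁₀|Γ| = −20·log₁₀(0.588)

RL ≈ 4.62 dB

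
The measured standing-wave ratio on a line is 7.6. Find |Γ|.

|Γ| = (S − 1)/(S + 1) = (7.6 − 1)/(7.6 + 1) = 6.6/8.6

|Γ| ≈ 0.767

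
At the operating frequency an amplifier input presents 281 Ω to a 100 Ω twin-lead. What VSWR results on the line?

VSWR ≈ 2.81

Γ = (281 − 100)/(281 + 100) = 0.475
VSWR = (1 + 0.475)/(1 − 0.475)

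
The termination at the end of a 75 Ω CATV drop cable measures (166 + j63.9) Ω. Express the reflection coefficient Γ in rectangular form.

Γ ≈ 0.418 + j0.154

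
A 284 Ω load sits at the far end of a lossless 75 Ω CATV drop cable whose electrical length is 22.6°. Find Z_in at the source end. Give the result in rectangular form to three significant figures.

Z_in ≈ 95.6 − j120 Ω

tan(βl) = tan(22.6°) = 0.416
Z_in = Z_0·(Z_L + jZ_0·tanβl)/(Z_0 + jZ_L·tanβl)
     = 75·(284 + j31.2)/(75 + j118)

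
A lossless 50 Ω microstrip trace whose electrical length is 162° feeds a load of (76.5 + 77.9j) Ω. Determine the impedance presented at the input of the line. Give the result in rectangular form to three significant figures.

Z_in ≈ 33.6 + j52 Ω

tan(βl) = tan(162°) = -0.325
Z_in = Z_0·(Z_L + jZ_0·tanβl)/(Z_0 + jZ_L·tanβl)
     = 50·(76.5 + j61.7)/(75.3 − j24.9)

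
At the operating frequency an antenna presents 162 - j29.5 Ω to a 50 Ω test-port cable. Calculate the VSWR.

Γ = (Z_L − Z_0)/(Z_L + Z_0) = (112 − j29.5)/(212 − j29.5)
|Γ| = 116/214 = 0.541
VSWR = (1 + |Γ|)/(1 − |Γ|) = 1.54/0.459

VSWR ≈ 3.36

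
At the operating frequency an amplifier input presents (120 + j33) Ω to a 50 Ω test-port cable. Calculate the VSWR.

VSWR ≈ 2.62

Γ = (Z_L − Z_0)/(Z_L + Z_0) = (70 + j33)/(170 + j33)
|Γ| = 77.4/173 = 0.447
VSWR = (1 + |Γ|)/(1 − |Γ|) = 1.45/0.553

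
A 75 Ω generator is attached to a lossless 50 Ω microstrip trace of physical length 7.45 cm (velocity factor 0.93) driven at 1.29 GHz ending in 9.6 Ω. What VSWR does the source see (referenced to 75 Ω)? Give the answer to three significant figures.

VSWR ≈ 4.86

λ = v/f = 0.93·c / 1.29 GHz = 0.216 m
βl = 2π·l/λ = 2π × 0.344 = 124°
tan(βl) = -1.48
Z_in = Z_0·(Z_L + jZ_0·tanβl)/(Z_0 + jZ_L·tanβl) = 28.4 − j66 Ω
Γ_s = (Z_in − Z_s)/(Z_in + Z_s) = (-46.6 − j66)/(103 − j66), |Γ_s| = 0.659
VSWR = (1 + |Γ_s|)/(1 − |Γ_s|)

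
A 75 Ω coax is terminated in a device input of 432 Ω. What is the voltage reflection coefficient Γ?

Γ = (Z_L − Z_0)/(Z_L + Z_0) = (432 − 75)/(432 + 75) = 357/507

Γ = 0.704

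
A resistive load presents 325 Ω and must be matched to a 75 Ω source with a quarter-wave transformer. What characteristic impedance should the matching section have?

Z_qwt = √(Z_0·R_L) = √(75 × 325) = √24380

Z_qwt ≈ 156 Ω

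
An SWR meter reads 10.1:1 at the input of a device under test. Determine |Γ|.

|Γ| ≈ 0.82

|Γ| = (S − 1)/(S + 1) = (10.1 − 1)/(10.1 + 1) = 9.1/11.1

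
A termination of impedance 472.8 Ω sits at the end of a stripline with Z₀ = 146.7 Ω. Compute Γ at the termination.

Γ = 0.526

Γ = (Z_L − Z_0)/(Z_L + Z_0) = (472.8 − 146.7)/(472.8 + 146.7) = 326.1/619.5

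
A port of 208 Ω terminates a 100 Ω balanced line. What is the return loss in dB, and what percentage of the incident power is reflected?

RL ≈ 9.1 dB; 12.3% of incident power reflected

Γ = (208 − 100)/(208 + 100) = 0.351
RL = −20·log₁₀(0.351) = 9.1 dB
P_refl/P_inc = |Γ|² = 0.123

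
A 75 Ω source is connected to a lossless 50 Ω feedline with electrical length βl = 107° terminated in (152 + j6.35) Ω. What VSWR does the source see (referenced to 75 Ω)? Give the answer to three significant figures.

tan(βl) = -3.27
Z_in = Z_0·(Z_L + jZ_0·tanβl)/(Z_0 + jZ_L·tanβl) = 17.6 + j12.8 Ω
Γ_s = (Z_in − Z_s)/(Z_in + Z_s) = (-57.4 + j12.8)/(92.6 + j12.8), |Γ_s| = 0.629
VSWR = (1 + |Γ_s|)/(1 − |Γ_s|)

VSWR ≈ 4.39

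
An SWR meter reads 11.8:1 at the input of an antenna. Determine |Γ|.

|Γ| ≈ 0.844

|Γ| = (S − 1)/(S + 1) = (11.8 − 1)/(11.8 + 1) = 10.8/12.8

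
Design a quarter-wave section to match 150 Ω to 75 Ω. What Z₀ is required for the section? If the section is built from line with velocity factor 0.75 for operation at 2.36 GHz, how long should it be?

Z_qwt ≈ 106 Ω; length ≈ 2.38 cm

Z_qwt = √(Z_0·R_L) = √(75 × 150) = √11250
λ = 0.75·c/f = 0.0953 m, so l = λ/4 = 0.0238 m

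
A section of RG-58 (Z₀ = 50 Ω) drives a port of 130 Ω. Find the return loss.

Γ = (130 − 50)/(130 + 50) = 0.444
RL = −20·log₁₀|Γ| = −20·log₁₀(0.444)

RL ≈ 7.04 dB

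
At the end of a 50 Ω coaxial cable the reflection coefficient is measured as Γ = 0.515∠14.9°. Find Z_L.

Z_L = Z_0·(1 + Γ)/(1 − Γ) = 50·(1.5 + j0.132)/(0.502 − j0.132)

Z_L ≈ 136 + j49.1 Ω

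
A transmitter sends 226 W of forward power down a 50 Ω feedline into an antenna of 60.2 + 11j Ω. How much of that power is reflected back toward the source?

|Γ| = |(10.2 + j11)/(110.2 + j11)| = 0.135
|Γ|² = 0.0183
P_refl = |Γ|²·P_inc = 4.15 W, P_del = (1 − |Γ|²)·P_inc = 222 W

P_reflected ≈ 4.15 W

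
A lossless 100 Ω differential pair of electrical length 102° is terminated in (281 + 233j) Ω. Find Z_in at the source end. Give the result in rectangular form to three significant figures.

tan(βl) = tan(102°) = -4.7
Z_in = Z_0·(Z_L + jZ_0·tanβl)/(Z_0 + jZ_L·tanβl)
     = 100·(281 − j237)/(1200 − j1320)

Z_in ≈ 20.5 + j2.75 Ω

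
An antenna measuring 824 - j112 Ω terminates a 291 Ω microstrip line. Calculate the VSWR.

VSWR ≈ 2.89

Γ = (Z_L − Z_0)/(Z_L + Z_0) = (533 − j112)/(1115 − j112)
|Γ| = 545/1120 = 0.486
VSWR = (1 + |Γ|)/(1 − |Γ|) = 1.49/0.514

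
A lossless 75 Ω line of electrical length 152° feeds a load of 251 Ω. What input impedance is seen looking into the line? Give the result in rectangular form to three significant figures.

tan(βl) = tan(152°) = -0.532
Z_in = Z_0·(Z_L + jZ_0·tanβl)/(Z_0 + jZ_L·tanβl)
     = 75·(251 − j39.9)/(75 − j133)

Z_in ≈ 77.3 + j97.6 Ω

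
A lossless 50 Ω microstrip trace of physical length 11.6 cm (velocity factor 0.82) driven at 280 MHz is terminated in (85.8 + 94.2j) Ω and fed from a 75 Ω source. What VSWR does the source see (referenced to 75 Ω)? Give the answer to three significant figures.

VSWR ≈ 3.66

λ = v/f = 0.82·c / 280 MHz = 0.879 m
βl = 2π·l/λ = 2π × 0.132 = 47.5°
tan(βl) = 1.09
Z_in = Z_0·(Z_L + jZ_0·tanβl)/(Z_0 + jZ_L·tanβl) = 40.6 − j68.7 Ω
Γ_s = (Z_in − Z_s)/(Z_in + Z_s) = (-34.4 − j68.7)/(116 − j68.7), |Γ_s| = 0.571
VSWR = (1 + |Γ_s|)/(1 − |Γ_s|)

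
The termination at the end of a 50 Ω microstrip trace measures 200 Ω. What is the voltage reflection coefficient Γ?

Γ = (Z_L − Z_0)/(Z_L + Z_0) = (200 − 50)/(200 + 50) = 150/250

Γ = 0.6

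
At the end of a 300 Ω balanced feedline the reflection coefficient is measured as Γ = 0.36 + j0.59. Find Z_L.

Z_L ≈ 207 + j467 Ω

Z_L = Z_0·(1 + Γ)/(1 − Γ) = 300·(1.36 + j0.59)/(0.64 − j0.59)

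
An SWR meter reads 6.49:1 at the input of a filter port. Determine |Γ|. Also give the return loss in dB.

|Γ| ≈ 0.733; return loss ≈ 2.7 dB

|Γ| = (S − 1)/(S + 1) = (6.49 − 1)/(6.49 + 1) = 5.49/7.49
RL = −20·log₁₀|Γ| = −20·log₁₀(0.733)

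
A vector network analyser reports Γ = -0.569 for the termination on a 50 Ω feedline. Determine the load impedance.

Z_L ≈ 13.7 Ω

Z_L = Z_0·(1 + Γ)/(1 − Γ) = 50·(0.431)/(1.57)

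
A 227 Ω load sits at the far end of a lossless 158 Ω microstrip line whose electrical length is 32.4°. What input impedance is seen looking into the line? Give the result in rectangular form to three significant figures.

Z_in ≈ 174 − j58.3 Ω

tan(βl) = tan(32.4°) = 0.635
Z_in = Z_0·(Z_L + jZ_0·tanβl)/(Z_0 + jZ_L·tanβl)
     = 158·(227 + j100)/(158 + j144)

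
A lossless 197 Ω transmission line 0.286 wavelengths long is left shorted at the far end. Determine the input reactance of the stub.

X_in ≈ -856 Ω (capacitive)

βl = 2π × 0.286 = 103°
tan(βl) = -4.35
For a shorted stub, Z_in = jZ_0·tan(βl)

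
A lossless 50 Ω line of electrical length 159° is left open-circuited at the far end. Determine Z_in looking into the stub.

tan(βl) = -0.384
For an open-circuited stub, Z_in = −jZ_0·cot(βl) = −jZ_0/tan(βl)

Z_in ≈ +j130 Ω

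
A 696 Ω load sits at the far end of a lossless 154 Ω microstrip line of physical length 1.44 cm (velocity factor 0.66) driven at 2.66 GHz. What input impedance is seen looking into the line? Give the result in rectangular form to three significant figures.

Z_in ≈ 38.5 − j54 Ω

λ = v/f = 0.66·c / 2.66 GHz = 0.0744 m
βl = 2π·l/λ = 2π × 0.193 = 69.6°
tan(βl) = tan(69.6°) = 2.7
Z_in = Z_0·(Z_L + jZ_0·tanβl)/(Z_0 + jZ_L·tanβl)
     = 154·(696 + j415)/(154 + j1880)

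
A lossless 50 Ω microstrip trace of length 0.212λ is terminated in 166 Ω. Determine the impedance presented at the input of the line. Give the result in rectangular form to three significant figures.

βl = 2π × 0.212 = 76.3°
tan(βl) = tan(76.3°) = 4.11
Z_in = Z_0·(Z_L + jZ_0·tanβl)/(Z_0 + jZ_L·tanβl)
     = 50·(166 + j205)/(50 + j682)

Z_in ≈ 15.9 − j11 Ω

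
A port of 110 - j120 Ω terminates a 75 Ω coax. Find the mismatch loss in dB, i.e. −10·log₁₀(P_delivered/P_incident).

Γ = (35 − j120)/(185 − j120), |Γ| = 0.567
|Γ|² = 0.321, so P_del/P_inc = 1 − |Γ|² = 0.679
ML = −10·log₁₀(1 − |Γ|²)

mismatch loss ≈ 1.68 dB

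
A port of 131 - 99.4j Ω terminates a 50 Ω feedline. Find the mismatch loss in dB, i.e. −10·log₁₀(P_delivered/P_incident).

mismatch loss ≈ 2.12 dB

Γ = (81 − j99.4)/(181 − j99.4), |Γ| = 0.621
|Γ|² = 0.386, so P_del/P_inc = 1 − |Γ|² = 0.614
ML = −10·log₁₀(1 − |Γ|²)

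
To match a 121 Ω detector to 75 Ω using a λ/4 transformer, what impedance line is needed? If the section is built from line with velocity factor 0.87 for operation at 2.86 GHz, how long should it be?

Z_qwt ≈ 95.3 Ω; length ≈ 2.28 cm

Z_qwt = √(Z_0·R_L) = √(75 × 121) = √9075
λ = 0.87·c/f = 0.0913 m, so l = λ/4 = 0.0228 m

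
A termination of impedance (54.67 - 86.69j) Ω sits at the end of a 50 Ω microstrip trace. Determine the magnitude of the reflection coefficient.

Γ = (Z_L − Z_0)/(Z_L + Z_0) = (4.67 − j86.69)/(104.7 − j86.69)
|Γ| = 86.8/136

|Γ| ≈ 0.639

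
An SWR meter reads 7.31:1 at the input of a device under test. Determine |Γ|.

|Γ| = (S − 1)/(S + 1) = (7.31 − 1)/(7.31 + 1) = 6.31/8.31

|Γ| ≈ 0.759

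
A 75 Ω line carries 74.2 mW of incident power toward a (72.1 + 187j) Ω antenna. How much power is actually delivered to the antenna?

|Γ| = |(-2.9 + j187)/(147.1 + j187)| = 0.786
|Γ|² = 0.618
P_refl = |Γ|²·P_inc = 45.8 mW, P_del = (1 − |Γ|²)·P_inc = 28.4 mW

P_delivered ≈ 28.4 mW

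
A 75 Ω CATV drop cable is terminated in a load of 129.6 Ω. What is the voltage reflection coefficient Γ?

Γ = 0.267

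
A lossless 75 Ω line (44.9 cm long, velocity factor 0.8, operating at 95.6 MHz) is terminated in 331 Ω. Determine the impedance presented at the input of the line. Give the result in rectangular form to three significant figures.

λ = v/f = 0.8·c / 95.6 MHz = 2.51 m
βl = 2π·l/λ = 2π × 0.179 = 64.4°
tan(βl) = tan(64.4°) = 2.09
Z_in = Z_0·(Z_L + jZ_0·tanβl)/(Z_0 + jZ_L·tanβl)
     = 75·(331 + j156)/(75 + j690)

Z_in ≈ 20.7 − j33.7 Ω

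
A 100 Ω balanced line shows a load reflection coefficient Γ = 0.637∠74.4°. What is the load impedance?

Z_L = Z_0·(1 + Γ)/(1 − Γ) = 100·(1.17 + j0.614)/(0.829 − j0.614)

Z_L ≈ 55.9 + j115 Ω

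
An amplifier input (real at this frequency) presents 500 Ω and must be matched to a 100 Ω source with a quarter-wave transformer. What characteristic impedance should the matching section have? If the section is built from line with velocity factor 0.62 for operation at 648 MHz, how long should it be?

Z_qwt = √(Z_0·R_L) = √(100 × 500) = √50000
λ = 0.62·c/f = 0.287 m, so l = λ/4 = 0.0718 m

Z_qwt ≈ 224 Ω; length ≈ 7.18 cm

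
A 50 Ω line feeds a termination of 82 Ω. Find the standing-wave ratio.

VSWR ≈ 1.64

Γ = (82 − 50)/(82 + 50) = 0.242
VSWR = (1 + 0.242)/(1 − 0.242)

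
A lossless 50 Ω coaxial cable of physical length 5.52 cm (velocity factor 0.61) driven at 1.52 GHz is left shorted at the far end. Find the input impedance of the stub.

Z_in ≈ −j13.3 Ω

λ = v/f = 0.61·c / 1.52 GHz = 0.12 m
βl = 2π·l/λ = 2π × 0.458 = 165°
tan(βl) = -0.267
For a shorted stub, Z_in = jZ_0·tan(βl)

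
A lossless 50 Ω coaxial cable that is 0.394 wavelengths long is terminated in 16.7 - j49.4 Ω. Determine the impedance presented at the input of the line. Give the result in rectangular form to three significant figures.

Z_in ≈ 227 − j130 Ω

βl = 2π × 0.394 = 142°
tan(βl) = tan(142°) = -0.786
Z_in = Z_0·(Z_L + jZ_0·tanβl)/(Z_0 + jZ_L·tanβl)
     = 50·(16.7 − j88.7)/(11.2 − j13.1)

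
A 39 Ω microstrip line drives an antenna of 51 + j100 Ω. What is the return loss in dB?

RL ≈ 2.51 dB

Γ = (12 + j100)/(90 + j100), |Γ| = 0.749
RL = −20·log₁₀|Γ| = −20·log₁₀(0.749)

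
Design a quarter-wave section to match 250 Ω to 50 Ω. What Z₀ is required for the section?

Z_qwt ≈ 112 Ω

Z_qwt = √(Z_0·R_L) = √(50 × 250) = √12500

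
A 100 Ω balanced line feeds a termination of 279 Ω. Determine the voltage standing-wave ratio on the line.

Γ = (279 − 100)/(279 + 100) = 0.472
VSWR = (1 + 0.472)/(1 − 0.472)

VSWR ≈ 2.79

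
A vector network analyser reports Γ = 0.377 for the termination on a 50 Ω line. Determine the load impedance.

Z_L = Z_0·(1 + Γ)/(1 − Γ) = 50·(1.38)/(0.623)

Z_L ≈ 111 Ω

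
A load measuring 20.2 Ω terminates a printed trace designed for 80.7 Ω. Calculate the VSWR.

Γ = (20.2 − 80.7)/(20.2 + 80.7) = -0.6
VSWR = (1 + 0.6)/(1 − 0.6)

VSWR ≈ 4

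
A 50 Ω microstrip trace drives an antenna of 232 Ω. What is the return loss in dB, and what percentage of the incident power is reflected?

RL ≈ 3.8 dB; 41.7% of incident power reflected

Γ = (232 − 50)/(232 + 50) = 0.645
RL = −20·log₁₀(0.645) = 3.8 dB
P_refl/P_inc = |Γ|² = 0.417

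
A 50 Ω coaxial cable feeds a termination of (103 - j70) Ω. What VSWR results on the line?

VSWR ≈ 3.18

Γ = (Z_L − Z_0)/(Z_L + Z_0) = (53 − j70)/(153 − j70)
|Γ| = 87.8/168 = 0.522
VSWR = (1 + |Γ|)/(1 − |Γ|) = 1.52/0.478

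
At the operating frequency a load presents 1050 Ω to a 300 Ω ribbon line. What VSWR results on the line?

VSWR ≈ 3.5

Γ = (1050 − 300)/(1050 + 300) = 0.556
VSWR = (1 + 0.556)/(1 − 0.556)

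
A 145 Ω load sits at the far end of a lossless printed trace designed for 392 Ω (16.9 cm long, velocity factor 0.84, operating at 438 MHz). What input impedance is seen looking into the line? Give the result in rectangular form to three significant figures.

Z_in ≈ 724 − j441 Ω

λ = v/f = 0.84·c / 438 MHz = 0.575 m
βl = 2π·l/λ = 2π × 0.294 = 106°
tan(βl) = tan(106°) = -3.55
Z_in = Z_0·(Z_L + jZ_0·tanβl)/(Z_0 + jZ_L·tanβl)
     = 392·(145 − j1390)/(392 − j514)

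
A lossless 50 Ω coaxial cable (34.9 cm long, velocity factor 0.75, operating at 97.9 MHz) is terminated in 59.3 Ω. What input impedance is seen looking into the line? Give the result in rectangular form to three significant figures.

λ = v/f = 0.75·c / 97.9 MHz = 2.3 m
βl = 2π·l/λ = 2π × 0.152 = 54.7°
tan(βl) = tan(54.7°) = 1.41
Z_in = Z_0·(Z_L + jZ_0·tanβl)/(Z_0 + jZ_L·tanβl)
     = 50·(59.3 + j70.5)/(50 + j83.7)

Z_in ≈ 46.7 − j7.55 Ω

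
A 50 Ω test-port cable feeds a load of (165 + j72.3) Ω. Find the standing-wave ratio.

VSWR ≈ 3.99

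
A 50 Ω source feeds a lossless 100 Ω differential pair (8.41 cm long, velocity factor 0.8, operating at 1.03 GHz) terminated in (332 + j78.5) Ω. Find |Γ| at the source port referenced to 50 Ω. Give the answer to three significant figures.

λ = v/f = 0.8·c / 1.03 GHz = 0.233 m
βl = 2π·l/λ = 2π × 0.361 = 130°
tan(βl) = -1.19
Z_in = Z_0·(Z_L + jZ_0·tanβl)/(Z_0 + jZ_L·tanβl) = 41.4 + j63.5 Ω
Γ_s = (Z_in − Z_s)/(Z_in + Z_s) = (-8.64 + j63.5)/(91.4 + j63.5), |Γ_s| = 0.576

|Γ| ≈ 0.576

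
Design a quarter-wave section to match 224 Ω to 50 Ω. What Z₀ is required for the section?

Z_qwt ≈ 106 Ω

Z_qwt = √(Z_0·R_L) = √(50 × 224) = √11200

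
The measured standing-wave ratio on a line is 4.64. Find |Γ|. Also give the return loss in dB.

|Γ| ≈ 0.645; return loss ≈ 3.8 dB

|Γ| = (S − 1)/(S + 1) = (4.64 − 1)/(4.64 + 1) = 3.64/5.64
RL = −20·log₁₀|Γ| = −20·log₁₀(0.645)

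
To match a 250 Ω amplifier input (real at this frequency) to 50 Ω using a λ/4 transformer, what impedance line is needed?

Z_qwt = √(Z_0·R_L) = √(50 × 250) = √12500

Z_qwt ≈ 112 Ω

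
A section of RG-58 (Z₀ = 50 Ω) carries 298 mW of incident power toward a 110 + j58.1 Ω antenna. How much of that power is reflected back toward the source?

|Γ| = |(60 + j58.1)/(160 + j58.1)| = 0.491
|Γ|² = 0.241
P_refl = |Γ|²·P_inc = 71.7 mW, P_del = (1 − |Γ|²)·P_inc = 226 mW

P_reflected ≈ 71.7 mW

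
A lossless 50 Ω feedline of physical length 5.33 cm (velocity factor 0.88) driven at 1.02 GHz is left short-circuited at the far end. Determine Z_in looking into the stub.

λ = v/f = 0.88·c / 1.02 GHz = 0.259 m
βl = 2π·l/λ = 2π × 0.206 = 74.1°
tan(βl) = 3.52
For a short-circuited stub, Z_in = jZ_0·tan(βl)

Z_in ≈ +j176 Ω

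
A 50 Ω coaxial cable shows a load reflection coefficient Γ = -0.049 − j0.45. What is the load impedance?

Z_L ≈ 30.5 − j34.5 Ω

Z_L = Z_0·(1 + Γ)/(1 − Γ) = 50·(0.951 − j0.45)/(1.05 + j0.45)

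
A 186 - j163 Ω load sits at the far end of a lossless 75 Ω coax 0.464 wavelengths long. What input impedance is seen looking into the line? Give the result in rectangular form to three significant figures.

βl = 2π × 0.464 = 167°
tan(βl) = tan(167°) = -0.23
Z_in = Z_0·(Z_L + jZ_0·tanβl)/(Z_0 + jZ_L·tanβl)
     = 75·(186 − j180)/(37.5 − j42.8)

Z_in ≈ 340 + j27.9 Ω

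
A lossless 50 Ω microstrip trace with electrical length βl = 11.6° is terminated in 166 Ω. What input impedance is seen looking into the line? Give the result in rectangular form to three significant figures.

tan(βl) = tan(11.6°) = 0.205
Z_in = Z_0·(Z_L + jZ_0·tanβl)/(Z_0 + jZ_L·tanβl)
     = 50·(166 + j10.3)/(50 + j34.1)

Z_in ≈ 118 − j70.2 Ω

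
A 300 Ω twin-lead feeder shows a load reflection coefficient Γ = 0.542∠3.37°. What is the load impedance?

Z_L = Z_0·(1 + Γ)/(1 − Γ) = 300·(1.54 + j0.0319)/(0.459 − j0.0319)

Z_L ≈ 1000 + j90.3 Ω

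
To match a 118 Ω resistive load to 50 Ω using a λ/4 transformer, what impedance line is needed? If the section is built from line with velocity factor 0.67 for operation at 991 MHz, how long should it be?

Z_qwt = √(Z_0·R_L) = √(50 × 118) = √5900
λ = 0.67·c/f = 0.203 m, so l = λ/4 = 0.0507 m

Z_qwt ≈ 76.8 Ω; length ≈ 5.07 cm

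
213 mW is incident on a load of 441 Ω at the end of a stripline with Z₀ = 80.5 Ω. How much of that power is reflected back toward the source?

Γ = (441 − 80.5)/(441 + 80.5) = 0.691
|Γ|² = 0.478
P_refl = |Γ|²·P_inc = 102 mW, P_del = (1 − |Γ|²)·P_inc = 111 mW

P_reflected ≈ 102 mW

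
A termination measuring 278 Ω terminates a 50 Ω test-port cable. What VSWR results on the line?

VSWR ≈ 5.56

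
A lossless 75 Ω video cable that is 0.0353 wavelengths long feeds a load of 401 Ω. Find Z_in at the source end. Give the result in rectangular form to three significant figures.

βl = 2π × 0.0353 = 12.7°
tan(βl) = tan(12.7°) = 0.226
Z_in = Z_0·(Z_L + jZ_0·tanβl)/(Z_0 + jZ_L·tanβl)
     = 75·(401 + j16.9)/(75 + j90.4)

Z_in ≈ 172 − j190 Ω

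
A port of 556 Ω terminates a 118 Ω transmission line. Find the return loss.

Γ = (556 − 118)/(556 + 118) = 0.65
RL = −20·log₁₀|Γ| = −20·log₁₀(0.65)

RL ≈ 3.74 dB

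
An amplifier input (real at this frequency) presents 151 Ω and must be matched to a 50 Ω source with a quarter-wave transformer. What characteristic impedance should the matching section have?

Z_qwt = √(Z_0·R_L) = √(50 × 151) = √7550

Z_qwt ≈ 86.9 Ω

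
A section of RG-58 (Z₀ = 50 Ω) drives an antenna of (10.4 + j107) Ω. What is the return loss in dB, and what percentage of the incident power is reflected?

Γ = (-39.6 + j107)/(60.4 + j107), |Γ| = 0.929
RL = −20·log₁₀(0.929) = 0.644 dB
P_refl/P_inc = |Γ|² = 0.862

RL ≈ 0.644 dB; 86.2% of incident power reflected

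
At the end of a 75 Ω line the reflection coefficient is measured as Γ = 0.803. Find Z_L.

Z_L ≈ 686 Ω

Z_L = Z_0·(1 + Γ)/(1 − Γ) = 75·(1.8)/(0.197)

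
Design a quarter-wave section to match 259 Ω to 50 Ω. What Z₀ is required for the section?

Z_qwt ≈ 114 Ω

Z_qwt = √(Z_0·R_L) = √(50 × 259) = √12950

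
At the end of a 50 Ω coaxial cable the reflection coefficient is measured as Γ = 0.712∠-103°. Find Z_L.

Z_L ≈ 13.5 − j38 Ω

Z_L = Z_0·(1 + Γ)/(1 − Γ) = 50·(0.84 − j0.694)/(1.16 + j0.694)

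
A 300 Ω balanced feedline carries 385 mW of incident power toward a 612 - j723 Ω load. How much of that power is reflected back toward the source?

|Γ| = |(312 − j723)/(912 − j723)| = 0.677
|Γ|² = 0.458
P_refl = |Γ|²·P_inc = 176 mW, P_del = (1 − |Γ|²)·P_inc = 209 mW

P_reflected ≈ 176 mW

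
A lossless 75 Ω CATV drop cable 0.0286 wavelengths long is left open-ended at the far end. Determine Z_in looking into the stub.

Z_in ≈ −j413 Ω

βl = 2π × 0.0286 = 10.3°
tan(βl) = 0.182
For an open-ended stub, Z_in = −jZ_0·cot(βl) = −jZ_0/tan(βl)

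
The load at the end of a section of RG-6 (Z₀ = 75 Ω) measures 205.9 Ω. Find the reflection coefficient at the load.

Γ = 0.466

Γ = (Z_L − Z_0)/(Z_L + Z_0) = (205.9 − 75)/(205.9 + 75) = 130.9/280.9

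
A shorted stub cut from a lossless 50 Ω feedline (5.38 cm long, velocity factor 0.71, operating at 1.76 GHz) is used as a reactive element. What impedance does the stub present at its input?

Z_in ≈ −j18.2 Ω

λ = v/f = 0.71·c / 1.76 GHz = 0.121 m
βl = 2π·l/λ = 2π × 0.445 = 160°
tan(βl) = -0.363
For a shorted stub, Z_in = jZ_0·tan(βl)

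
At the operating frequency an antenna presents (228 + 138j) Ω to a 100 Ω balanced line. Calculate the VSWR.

Γ = (Z_L − Z_0)/(Z_L + Z_0) = (128 + j138)/(328 + j138)
|Γ| = 188/356 = 0.529
VSWR = (1 + |Γ|)/(1 − |Γ|) = 1.53/0.471

VSWR ≈ 3.25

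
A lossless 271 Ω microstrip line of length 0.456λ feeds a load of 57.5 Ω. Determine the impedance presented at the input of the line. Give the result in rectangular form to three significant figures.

Z_in ≈ 61.9 − j73.2 Ω

βl = 2π × 0.456 = 164°
tan(βl) = tan(164°) = -0.284
Z_in = Z_0·(Z_L + jZ_0·tanβl)/(Z_0 + jZ_L·tanβl)
     = 271·(57.5 − j76.9)/(271 − j16.3)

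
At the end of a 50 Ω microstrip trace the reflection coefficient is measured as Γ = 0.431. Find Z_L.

Z_L ≈ 126 Ω

Z_L = Z_0·(1 + Γ)/(1 − Γ) = 50·(1.43)/(0.569)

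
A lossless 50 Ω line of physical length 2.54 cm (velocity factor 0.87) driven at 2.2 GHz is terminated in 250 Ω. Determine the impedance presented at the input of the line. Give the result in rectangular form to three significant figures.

Z_in ≈ 10.5 − j11 Ω

λ = v/f = 0.87·c / 2.2 GHz = 0.119 m
βl = 2π·l/λ = 2π × 0.214 = 77.1°
tan(βl) = tan(77.1°) = 4.36
Z_in = Z_0·(Z_L + jZ_0·tanβl)/(Z_0 + jZ_L·tanβl)
     = 50·(250 + j218)/(50 + j1090)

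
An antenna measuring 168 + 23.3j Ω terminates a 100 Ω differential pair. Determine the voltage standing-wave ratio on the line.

Γ = (Z_L − Z_0)/(Z_L + Z_0) = (68 + j23.3)/(268 + j23.3)
|Γ| = 71.9/269 = 0.267
VSWR = (1 + |Γ|)/(1 − |Γ|) = 1.27/0.733

VSWR ≈ 1.73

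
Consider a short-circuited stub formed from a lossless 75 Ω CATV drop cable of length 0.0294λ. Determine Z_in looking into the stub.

βl = 2π × 0.0294 = 10.6°
tan(βl) = 0.187
For a short-circuited stub, Z_in = jZ_0·tan(βl)

Z_in ≈ +j14 Ω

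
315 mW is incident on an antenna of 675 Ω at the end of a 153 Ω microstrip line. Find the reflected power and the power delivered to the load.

Γ = (675 − 153)/(675 + 153) = 0.63
|Γ|² = 0.397
P_refl = |Γ|²·P_inc = 125 mW, P_del = (1 − |Γ|²)·P_inc = 190 mW

P_reflected ≈ 125 mW; P_delivered ≈ 190 mW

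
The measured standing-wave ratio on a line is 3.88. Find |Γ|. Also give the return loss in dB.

|Γ| = (S − 1)/(S + 1) = (3.88 − 1)/(3.88 + 1) = 2.88/4.88
RL = −20·log₁₀|Γ| = −20·log₁₀(0.59)

|Γ| ≈ 0.59; return loss ≈ 4.58 dB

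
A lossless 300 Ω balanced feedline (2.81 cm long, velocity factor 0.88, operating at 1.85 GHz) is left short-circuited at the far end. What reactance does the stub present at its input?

X_in ≈ 866 Ω (inductive)

λ = v/f = 0.88·c / 1.85 GHz = 0.143 m
βl = 2π·l/λ = 2π × 0.197 = 70.9°
tan(βl) = 2.89
For a short-circuited stub, Z_in = jZ_0·tan(βl)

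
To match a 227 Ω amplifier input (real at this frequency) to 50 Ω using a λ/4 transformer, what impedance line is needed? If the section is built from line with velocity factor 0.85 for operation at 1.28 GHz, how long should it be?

Z_qwt ≈ 107 Ω; length ≈ 4.98 cm

Z_qwt = √(Z_0·R_L) = √(50 × 227) = √11350
λ = 0.85·c/f = 0.199 m, so l = λ/4 = 0.0498 m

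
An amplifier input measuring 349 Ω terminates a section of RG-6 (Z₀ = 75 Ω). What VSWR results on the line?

VSWR ≈ 4.65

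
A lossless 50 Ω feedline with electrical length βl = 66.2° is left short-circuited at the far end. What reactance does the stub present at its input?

X_in ≈ 113 Ω (inductive)

tan(βl) = 2.27
For a short-circuited stub, Z_in = jZ_0·tan(βl)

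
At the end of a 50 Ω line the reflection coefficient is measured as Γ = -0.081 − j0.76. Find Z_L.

Z_L = Z_0·(1 + Γ)/(1 − Γ) = 50·(0.919 − j0.76)/(1.08 + j0.76)

Z_L ≈ 11.9 − j43.5 Ω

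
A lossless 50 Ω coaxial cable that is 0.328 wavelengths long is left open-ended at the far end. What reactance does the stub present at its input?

X_in ≈ 26.7 Ω (inductive)

βl = 2π × 0.328 = 118°
tan(βl) = -1.87
For an open-ended stub, Z_in = −jZ_0·cot(βl) = −jZ_0/tan(βl)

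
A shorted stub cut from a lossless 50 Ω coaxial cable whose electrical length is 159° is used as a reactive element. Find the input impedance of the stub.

tan(βl) = -0.384
For a shorted stub, Z_in = jZ_0·tan(βl)

Z_in ≈ −j19.2 Ω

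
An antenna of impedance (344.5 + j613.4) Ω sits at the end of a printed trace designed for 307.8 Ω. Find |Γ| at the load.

Γ = (Z_L − Z_0)/(Z_L + Z_0) = (36.7 + j613.4)/(652.3 + j613.4)
|Γ| = 614/895

|Γ| ≈ 0.686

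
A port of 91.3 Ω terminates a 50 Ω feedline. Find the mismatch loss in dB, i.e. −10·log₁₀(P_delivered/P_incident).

mismatch loss ≈ 0.388 dB

Γ = (91.3 − 50)/(91.3 + 50) = 0.292
|Γ|² = 0.0854, so P_del/P_inc = 1 − |Γ|² = 0.915
ML = −10·log₁₀(1 − |Γ|²)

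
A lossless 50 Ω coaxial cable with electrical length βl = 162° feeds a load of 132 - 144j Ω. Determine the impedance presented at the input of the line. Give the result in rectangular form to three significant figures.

tan(βl) = tan(162°) = -0.325
Z_in = Z_0·(Z_L + jZ_0·tanβl)/(Z_0 + jZ_L·tanβl)
     = 50·(132 − j160)/(3.21 − j42.9)

Z_in ≈ 197 + j139 Ω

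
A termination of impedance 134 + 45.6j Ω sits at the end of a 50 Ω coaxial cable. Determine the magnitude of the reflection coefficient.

|Γ| ≈ 0.504

Γ = (Z_L − Z_0)/(Z_L + Z_0) = (84 + j45.6)/(184 + j45.6)
|Γ| = 95.6/190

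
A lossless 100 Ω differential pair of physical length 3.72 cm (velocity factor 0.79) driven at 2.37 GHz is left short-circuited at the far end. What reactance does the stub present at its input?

λ = v/f = 0.79·c / 2.37 GHz = 0.1 m
βl = 2π·l/λ = 2π × 0.372 = 134°
tan(βl) = -1.04
For a short-circuited stub, Z_in = jZ_0·tan(βl)

X_in ≈ -104 Ω (capacitive)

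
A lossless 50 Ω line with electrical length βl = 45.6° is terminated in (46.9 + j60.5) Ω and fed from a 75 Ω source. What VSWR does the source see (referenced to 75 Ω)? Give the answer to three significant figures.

tan(βl) = 1.02
Z_in = Z_0·(Z_L + jZ_0·tanβl)/(Z_0 + jZ_L·tanβl) = 98.5 − j73.2 Ω
Γ_s = (Z_in − Z_s)/(Z_in + Z_s) = (23.5 − j73.2)/(173 − j73.2), |Γ_s| = 0.408
VSWR = (1 + |Γ_s|)/(1 − |Γ_s|)

VSWR ≈ 2.38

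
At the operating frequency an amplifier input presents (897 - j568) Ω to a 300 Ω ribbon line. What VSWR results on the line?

VSWR ≈ 4.29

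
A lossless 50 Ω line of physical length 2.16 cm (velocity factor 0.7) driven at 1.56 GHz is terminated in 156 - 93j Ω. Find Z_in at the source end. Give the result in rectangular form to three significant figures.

λ = v/f = 0.7·c / 1.56 GHz = 0.135 m
βl = 2π·l/λ = 2π × 0.16 = 57.8°
tan(βl) = tan(57.8°) = 1.59
Z_in = Z_0·(Z_L + jZ_0·tanβl)/(Z_0 + jZ_L·tanβl)
     = 50·(156 − j13.7)/(197 + j247)

Z_in ≈ 13.7 − j20.6 Ω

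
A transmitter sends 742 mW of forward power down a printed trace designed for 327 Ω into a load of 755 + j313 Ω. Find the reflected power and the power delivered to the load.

|Γ| = |(428 + j313)/(1082 + j313)| = 0.471
|Γ|² = 0.222
P_refl = |Γ|²·P_inc = 164 mW, P_del = (1 − |Γ|²)·P_inc = 578 mW

P_reflected ≈ 164 mW; P_delivered ≈ 578 mW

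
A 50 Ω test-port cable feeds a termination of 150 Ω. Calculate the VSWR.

VSWR ≈ 3

Γ = (150 − 50)/(150 + 50) = 0.5
VSWR = (1 + 0.5)/(1 − 0.5)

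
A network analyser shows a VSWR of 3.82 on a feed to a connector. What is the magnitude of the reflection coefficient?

|Γ| = (S − 1)/(S + 1) = (3.82 − 1)/(3.82 + 1) = 2.82/4.82

|Γ| ≈ 0.585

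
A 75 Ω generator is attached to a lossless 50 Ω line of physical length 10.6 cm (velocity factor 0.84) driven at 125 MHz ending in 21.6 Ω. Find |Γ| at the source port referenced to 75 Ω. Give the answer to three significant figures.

λ = v/f = 0.84·c / 125 MHz = 2.02 m
βl = 2π·l/λ = 2π × 0.0526 = 18.9°
tan(βl) = 0.343
Z_in = Z_0·(Z_L + jZ_0·tanβl)/(Z_0 + jZ_L·tanβl) = 23.6 + j13.6 Ω
Γ_s = (Z_in − Z_s)/(Z_in + Z_s) = (-51.4 + j13.6)/(98.6 + j13.6), |Γ_s| = 0.534

|Γ| ≈ 0.534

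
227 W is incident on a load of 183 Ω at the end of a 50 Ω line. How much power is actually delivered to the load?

P_delivered ≈ 153 W

Γ = (183 − 50)/(183 + 50) = 0.571
|Γ|² = 0.326
P_refl = |Γ|²·P_inc = 74 W, P_del = (1 − |Γ|²)·P_inc = 153 W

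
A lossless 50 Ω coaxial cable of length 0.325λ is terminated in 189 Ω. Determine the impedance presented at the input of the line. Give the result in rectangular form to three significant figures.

Z_in ≈ 16.4 + j23.3 Ω

βl = 2π × 0.325 = 117°
tan(βl) = tan(117°) = -1.96
Z_in = Z_0·(Z_L + jZ_0·tanβl)/(Z_0 + jZ_L·tanβl)
     = 50·(189 − j98.1)/(50 − j371)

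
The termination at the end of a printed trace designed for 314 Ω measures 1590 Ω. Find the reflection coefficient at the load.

Γ = 0.67

Γ = (Z_L − Z_0)/(Z_L + Z_0) = (1590 − 314)/(1590 + 314) = 1276/1904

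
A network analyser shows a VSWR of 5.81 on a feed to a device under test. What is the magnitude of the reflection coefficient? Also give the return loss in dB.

|Γ| = (S − 1)/(S + 1) = (5.81 − 1)/(5.81 + 1) = 4.81/6.81
RL = −20·log₁₀|Γ| = −20·log₁₀(0.706)

|Γ| ≈ 0.706; return loss ≈ 3.02 dB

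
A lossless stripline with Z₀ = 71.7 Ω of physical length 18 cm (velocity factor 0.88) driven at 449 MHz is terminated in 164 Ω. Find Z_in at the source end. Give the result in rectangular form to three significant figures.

λ = v/f = 0.88·c / 449 MHz = 0.588 m
βl = 2π·l/λ = 2π × 0.306 = 110°
tan(βl) = tan(110°) = -2.72
Z_in = Z_0·(Z_L + jZ_0·tanβl)/(Z_0 + jZ_L·tanβl)
     = 71.7·(164 − j195)/(71.7 − j446)

Z_in ≈ 34.7 + j20.8 Ω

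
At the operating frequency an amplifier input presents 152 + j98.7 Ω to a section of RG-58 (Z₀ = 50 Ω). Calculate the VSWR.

VSWR ≈ 4.42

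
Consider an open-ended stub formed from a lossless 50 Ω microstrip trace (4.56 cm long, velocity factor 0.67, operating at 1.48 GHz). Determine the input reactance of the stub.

λ = v/f = 0.67·c / 1.48 GHz = 0.136 m
βl = 2π·l/λ = 2π × 0.336 = 121°
tan(βl) = -1.67
For an open-ended stub, Z_in = −jZ_0·cot(βl) = −jZ_0/tan(βl)

X_in ≈ 29.9 Ω (inductive)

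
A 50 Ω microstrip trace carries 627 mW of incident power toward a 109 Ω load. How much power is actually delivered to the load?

Γ = (109 − 50)/(109 + 50) = 0.371
|Γ|² = 0.138
P_refl = |Γ|²·P_inc = 86.3 mW, P_del = (1 − |Γ|²)·P_inc = 541 mW

P_delivered ≈ 541 mW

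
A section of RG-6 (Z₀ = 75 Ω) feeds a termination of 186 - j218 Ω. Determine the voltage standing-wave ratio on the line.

VSWR ≈ 6.13

Γ = (Z_L − Z_0)/(Z_L + Z_0) = (111 − j218)/(261 − j218)
|Γ| = 245/340 = 0.719
VSWR = (1 + |Γ|)/(1 − |Γ|) = 1.72/0.281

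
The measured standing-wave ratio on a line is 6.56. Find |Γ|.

|Γ| ≈ 0.735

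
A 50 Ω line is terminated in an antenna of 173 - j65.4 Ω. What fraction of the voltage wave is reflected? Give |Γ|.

|Γ| ≈ 0.599

Γ = (Z_L − Z_0)/(Z_L + Z_0) = (123 − j65.4)/(223 − j65.4)
|Γ| = 139/232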